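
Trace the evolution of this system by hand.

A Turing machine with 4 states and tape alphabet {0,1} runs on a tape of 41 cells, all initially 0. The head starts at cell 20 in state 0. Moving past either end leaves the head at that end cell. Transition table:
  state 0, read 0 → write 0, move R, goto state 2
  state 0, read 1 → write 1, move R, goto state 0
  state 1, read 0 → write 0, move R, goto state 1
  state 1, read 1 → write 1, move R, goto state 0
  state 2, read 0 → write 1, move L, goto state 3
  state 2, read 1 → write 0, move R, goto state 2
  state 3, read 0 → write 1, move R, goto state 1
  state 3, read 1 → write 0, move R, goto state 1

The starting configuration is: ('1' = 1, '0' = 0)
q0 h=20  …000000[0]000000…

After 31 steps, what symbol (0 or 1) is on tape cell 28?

1

[0] q0 h=20  …000000[0]000000…
[1] q2 h=21  …000000[0]000000…
[2] q3 h=20  …000000[0]100000…
[3] q1 h=21  …000001[1]000000…
[4] q0 h=22  …000011[0]000000…
[5] q2 h=23  …000110[0]000000…
[6] q3 h=22  …000011[0]100000…
[7] q1 h=23  …000111[1]000000…
[8] q0 h=24  …001111[0]000000…
[9] q2 h=25  …011110[0]000000…
[10] q3 h=24  …001111[0]100000…
[11] q1 h=25  …011111[1]000000…
[12] q0 h=26  …111111[0]000000…
[13] q2 h=27  …111110[0]000000…
[14] q3 h=26  …111111[0]100000…
[15] q1 h=27  …111111[1]000000…
[16] q0 h=28  …111111[0]000000…
[17] q2 h=29  …111110[0]000000…
[18] q3 h=28  …111111[0]100000…
[19] q1 h=29  …111111[1]000000…
[20] q0 h=30  …111111[0]000000…
[21] q2 h=31  …111110[0]000000…
[22] q3 h=30  …111111[0]100000…
[23] q1 h=31  …111111[1]000000…
[24] q0 h=32  …111111[0]000000…
[25] q2 h=33  …111110[0]000000…
[26] q3 h=32  …111111[0]100000…
[27] q1 h=33  …111111[1]000000…
[28] q0 h=34  …111111[0]000000|
[29] q2 h=35  …111110[0]00000|
[30] q3 h=34  …111111[0]100000|
[31] q1 h=35  …111111[1]00000|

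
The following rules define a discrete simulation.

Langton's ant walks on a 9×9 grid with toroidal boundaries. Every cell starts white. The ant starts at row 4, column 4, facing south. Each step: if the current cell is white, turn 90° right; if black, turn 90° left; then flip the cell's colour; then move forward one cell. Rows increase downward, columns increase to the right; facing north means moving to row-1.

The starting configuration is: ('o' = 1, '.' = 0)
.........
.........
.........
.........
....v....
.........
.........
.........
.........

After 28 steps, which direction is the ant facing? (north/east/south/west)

[0] .........
.........
.........
.........
....v....
.........
.........
.........
.........
[1] .........
.........
.........
.........
...<o....
.........
.........
.........
.........
[2] .........
.........
.........
...^.....
...oo....
.........
.........
.........
.........
[3] .........
.........
.........
...o>....
...oo....
.........
.........
.........
.........
[4] .........
.........
.........
...oo....
...ov....
.........
.........
.........
.........
[5] .........
.........
.........
...oo....
...o.>...
.........
.........
.........
.........
[6] .........
.........
.........
...oo....
...o.o...
.....v...
.........
.........
.........
[7] .........
.........
.........
...oo....
...o.o...
....<o...
.........
.........
.........
[8] .........
.........
.........
...oo....
...o^o...
....oo...
.........
.........
.........
[9] .........
.........
.........
...oo....
...oo>...
....oo...
.........
.........
.........
[10] .........
.........
.........
...oo^...
...oo....
....oo...
.........
.........
.........
[11] .........
.........
.........
...ooo>..
...oo....
....oo...
.........
.........
.........
[12] .........
.........
.........
...oooo..
...oo.v..
....oo...
.........
.........
.........
[13] .........
.........
.........
...oooo..
...oo<o..
....oo...
.........
.........
.........
[14] .........
.........
.........
...oo^o..
...oooo..
....oo...
.........
.........
.........
[15] .........
.........
.........
...o<.o..
...oooo..
....oo...
.........
.........
.........
[16] .........
.........
.........
...o..o..
...ovoo..
....oo...
.........
.........
.........
[17] .........
.........
.........
...o..o..
...o.>o..
....oo...
.........
.........
.........
[18] .........
.........
.........
...o.^o..
...o..o..
....oo...
.........
.........
.........
[19] .........
.........
.........
...o.o>..
...o..o..
....oo...
.........
.........
.........
[20] .........
.........
......^..
...o.o...
...o..o..
....oo...
.........
.........
.........
[21] .........
.........
......o>.
...o.o...
...o..o..
....oo...
.........
.........
.........
[22] .........
.........
......oo.
...o.o.v.
...o..o..
....oo...
.........
.........
.........
[23] .........
.........
......oo.
...o.o<o.
...o..o..
....oo...
.........
.........
.........
[24] .........
.........
......^o.
...o.ooo.
...o..o..
....oo...
.........
.........
.........
[25] .........
.........
.....<.o.
...o.ooo.
...o..o..
....oo...
.........
.........
.........
[26] .........
.....^...
.....o.o.
...o.ooo.
...o..o..
....oo...
.........
.........
.........
[27] .........
.....o>..
.....o.o.
...o.ooo.
...o..o..
....oo...
.........
.........
.........
[28] .........
.....oo..
.....ovo.
...o.ooo.
...o..o..
....oo...
.........
.........
.........

south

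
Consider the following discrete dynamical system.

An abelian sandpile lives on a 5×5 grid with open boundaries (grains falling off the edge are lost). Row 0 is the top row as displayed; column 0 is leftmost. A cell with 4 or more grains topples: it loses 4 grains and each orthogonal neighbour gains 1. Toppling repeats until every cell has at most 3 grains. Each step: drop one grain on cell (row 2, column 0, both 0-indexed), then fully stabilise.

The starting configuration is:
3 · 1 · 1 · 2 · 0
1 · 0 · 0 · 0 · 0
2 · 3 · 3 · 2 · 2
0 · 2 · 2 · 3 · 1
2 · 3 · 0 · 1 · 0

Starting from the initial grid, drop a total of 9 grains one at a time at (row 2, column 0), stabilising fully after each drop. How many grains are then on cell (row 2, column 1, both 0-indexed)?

k=0  3 · 1 · 1 · 2 · 0
1 · 0 · 0 · 0 · 0
2 · 3 · 3 · 2 · 2
0 · 2 · 2 · 3 · 1
2 · 3 · 0 · 1 · 0
k=1  3 · 1 · 1 · 2 · 0
1 · 0 · 0 · 0 · 0
3 · 3 · 3 · 2 · 2
0 · 2 · 2 · 3 · 1
2 · 3 · 0 · 1 · 0
k=2  3 · 1 · 1 · 2 · 0
2 · 1 · 1 · 0 · 0
1 · 1 · 0 · 3 · 2
1 · 3 · 3 · 3 · 1
2 · 3 · 0 · 1 · 0
k=3  3 · 1 · 1 · 2 · 0
2 · 1 · 1 · 0 · 0
2 · 1 · 0 · 3 · 2
1 · 3 · 3 · 3 · 1
2 · 3 · 0 · 1 · 0
k=4  3 · 1 · 1 · 2 · 0
2 · 1 · 1 · 0 · 0
3 · 1 · 0 · 3 · 2
1 · 3 · 3 · 3 · 1
2 · 3 · 0 · 1 · 0
k=5  3 · 1 · 1 · 2 · 0
3 · 1 · 1 · 0 · 0
0 · 2 · 0 · 3 · 2
2 · 3 · 3 · 3 · 1
2 · 3 · 0 · 1 · 0
k=6  3 · 1 · 1 · 2 · 0
3 · 1 · 1 · 0 · 0
1 · 2 · 0 · 3 · 2
2 · 3 · 3 · 3 · 1
2 · 3 · 0 · 1 · 0
k=7  3 · 1 · 1 · 2 · 0
3 · 1 · 1 · 0 · 0
2 · 2 · 0 · 3 · 2
2 · 3 · 3 · 3 · 1
2 · 3 · 0 · 1 · 0
k=8  3 · 1 · 1 · 2 · 0
3 · 1 · 1 · 0 · 0
3 · 2 · 0 · 3 · 2
2 · 3 · 3 · 3 · 1
2 · 3 · 0 · 1 · 0
k=9  0 · 2 · 1 · 2 · 0
1 · 2 · 1 · 0 · 0
1 · 3 · 0 · 3 · 2
3 · 3 · 3 · 3 · 1
2 · 3 · 0 · 1 · 0

3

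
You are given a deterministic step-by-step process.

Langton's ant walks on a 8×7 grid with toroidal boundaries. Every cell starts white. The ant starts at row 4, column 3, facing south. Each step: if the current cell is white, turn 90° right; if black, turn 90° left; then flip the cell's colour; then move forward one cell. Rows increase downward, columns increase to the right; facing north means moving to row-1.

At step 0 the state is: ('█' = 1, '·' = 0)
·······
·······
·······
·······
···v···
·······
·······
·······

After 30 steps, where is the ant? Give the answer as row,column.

3,4

t=0: ·······
·······
·······
·······
···v···
·······
·······
·······
t=1: ·······
·······
·······
·······
··<█···
·······
·······
·······
t=2: ·······
·······
·······
··^····
··██···
·······
·······
·······
t=3: ·······
·······
·······
··█>···
··██···
·······
·······
·······
t=4: ·······
·······
·······
··██···
··█v···
·······
·······
·······
t=5: ·······
·······
·······
··██···
··█·>··
·······
·······
·······
t=6: ·······
·······
·······
··██···
··█·█··
····v··
·······
·······
t=7: ·······
·······
·······
··██···
··█·█··
···<█··
·······
·······
t=8: ·······
·······
·······
··██···
··█^█··
···██··
·······
·······
t=9: ·······
·······
·······
··██···
··██>··
···██··
·······
·······
t=10: ·······
·······
·······
··██^··
··██···
···██··
·······
·······
t=11: ·······
·······
·······
··███>·
··██···
···██··
·······
·······
t=12: ·······
·······
·······
··████·
··██·v·
···██··
·······
·······
t=13: ·······
·······
·······
··████·
··██<█·
···██··
·······
·······
t=14: ·······
·······
·······
··██^█·
··████·
···██··
·······
·······
t=15: ·······
·······
·······
··█<·█·
··████·
···██··
·······
·······
t=16: ·······
·······
·······
··█··█·
··█v██·
···██··
·······
·······
t=17: ·······
·······
·······
··█··█·
··█·>█·
···██··
·······
·······
t=18: ·······
·······
·······
··█·^█·
··█··█·
···██··
·······
·······
t=19: ·······
·······
·······
··█·█>·
··█··█·
···██··
·······
·······
t=20: ·······
·······
·····^·
··█·█··
··█··█·
···██··
·······
·······
t=21: ·······
·······
·····█>
··█·█··
··█··█·
···██··
·······
·······
t=22: ·······
·······
·····██
··█·█·v
··█··█·
···██··
·······
·······
t=23: ·······
·······
·····██
··█·█<█
··█··█·
···██··
·······
·······
t=24: ·······
·······
·····^█
··█·███
··█··█·
···██··
·······
·······
t=25: ·······
·······
····<·█
··█·███
··█··█·
···██··
·······
·······
t=26: ·······
····^··
····█·█
··█·███
··█··█·
···██··
·······
·······
t=27: ·······
····█>·
····█·█
··█·███
··█··█·
···██··
·······
·······
t=28: ·······
····██·
····█v█
··█·███
··█··█·
···██··
·······
·······
t=29: ·······
····██·
····<██
··█·███
··█··█·
···██··
·······
·······
t=30: ·······
····██·
·····██
··█·v██
··█··█·
···██··
·······
·······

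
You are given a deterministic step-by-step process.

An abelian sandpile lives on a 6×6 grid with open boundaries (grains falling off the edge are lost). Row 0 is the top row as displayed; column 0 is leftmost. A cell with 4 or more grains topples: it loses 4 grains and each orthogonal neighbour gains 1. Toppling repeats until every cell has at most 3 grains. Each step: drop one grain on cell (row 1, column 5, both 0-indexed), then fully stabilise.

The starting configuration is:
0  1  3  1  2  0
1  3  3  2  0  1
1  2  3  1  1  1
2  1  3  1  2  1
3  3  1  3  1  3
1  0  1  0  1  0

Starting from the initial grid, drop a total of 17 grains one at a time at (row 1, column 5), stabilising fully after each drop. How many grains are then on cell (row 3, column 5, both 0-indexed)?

2

0) 0  1  3  1  2  0
1  3  3  2  0  1
1  2  3  1  1  1
2  1  3  1  2  1
3  3  1  3  1  3
1  0  1  0  1  0
1) 0  1  3  1  2  0
1  3  3  2  0  2
1  2  3  1  1  1
2  1  3  1  2  1
3  3  1  3  1  3
1  0  1  0  1  0
2) 0  1  3  1  2  0
1  3  3  2  0  3
1  2  3  1  1  1
2  1  3  1  2  1
3  3  1  3  1  3
1  0  1  0  1  0
3) 0  1  3  1  2  1
1  3  3  2  1  0
1  2  3  1  1  2
2  1  3  1  2  1
3  3  1  3  1  3
1  0  1  0  1  0
4) 0  1  3  1  2  1
1  3  3  2  1  1
1  2  3  1  1  2
2  1  3  1  2  1
3  3  1  3  1  3
1  0  1  0  1  0
5) 0  1  3  1  2  1
1  3  3  2  1  2
1  2  3  1  1  2
2  1  3  1  2  1
3  3  1  3  1  3
1  0  1  0  1  0
6) 0  1  3  1  2  1
1  3  3  2  1  3
1  2  3  1  1  2
2  1  3  1  2  1
3  3  1  3  1  3
1  0  1  0  1  0
7) 0  1  3  1  2  2
1  3  3  2  2  0
1  2  3  1  1  3
2  1  3  1  2  1
3  3  1  3  1  3
1  0  1  0  1  0
8) 0  1  3  1  2  2
1  3  3  2  2  1
1  2  3  1  1  3
2  1  3  1  2  1
3  3  1  3  1  3
1  0  1  0  1  0
9) 0  1  3  1  2  2
1  3  3  2  2  2
1  2  3  1  1  3
2  1  3  1  2  1
3  3  1  3  1  3
1  0  1  0  1  0
10) 0  1  3  1  2  2
1  3  3  2  2  3
1  2  3  1  1  3
2  1  3  1  2  1
3  3  1  3  1  3
1  0  1  0  1  0
11) 0  1  3  1  2  3
1  3  3  2  3  1
1  2  3  1  2  0
2  1  3  1  2  2
3  3  1  3  1  3
1  0  1  0  1  0
12) 0  1  3  1  2  3
1  3  3  2  3  2
1  2  3  1  2  0
2  1  3  1  2  2
3  3  1  3  1  3
1  0  1  0  1  0
13) 0  1  3  1  2  3
1  3  3  2  3  3
1  2  3  1  2  0
2  1  3  1  2  2
3  3  1  3  1  3
1  0  1  0  1  0
14) 0  1  3  2  0  1
1  3  3  3  1  2
1  2  3  1  3  1
2  1  3  1  2  2
3  3  1  3  1  3
1  0  1  0  1  0
15) 0  1  3  2  0  1
1  3  3  3  1  3
1  2  3  1  3  1
2  1  3  1  2  2
3  3  1  3  1  3
1  0  1  0  1  0
16) 0  1  3  2  0  2
1  3  3  3  2  0
1  2  3  1  3  2
2  1  3  1  2  2
3  3  1  3  1  3
1  0  1  0  1  0
17) 0  1  3  2  0  2
1  3  3  3  2  1
1  2  3  1  3  2
2  1  3  1  2  2
3  3  1  3  1  3
1  0  1  0  1  0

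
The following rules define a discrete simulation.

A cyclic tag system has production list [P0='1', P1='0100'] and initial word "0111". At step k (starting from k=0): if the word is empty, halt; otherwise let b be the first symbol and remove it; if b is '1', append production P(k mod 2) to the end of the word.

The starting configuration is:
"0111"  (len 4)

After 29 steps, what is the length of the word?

6

step 0: "0111"  (len 4)
step 1: "111"  (len 3)
step 2: "110100"  (len 6)
step 3: "101001"  (len 6)
step 4: "010010100"  (len 9)
step 5: "10010100"  (len 8)
step 6: "00101000100"  (len 11)
step 7: "0101000100"  (len 10)
step 8: "101000100"  (len 9)
step 9: "010001001"  (len 9)
step 10: "10001001"  (len 8)
step 11: "00010011"  (len 8)
step 12: "0010011"  (len 7)
step 13: "010011"  (len 6)
step 14: "10011"  (len 5)
step 15: "00111"  (len 5)
step 16: "0111"  (len 4)
step 17: "111"  (len 3)
step 18: "110100"  (len 6)
step 19: "101001"  (len 6)
step 20: "010010100"  (len 9)
step 21: "10010100"  (len 8)
step 22: "00101000100"  (len 11)
step 23: "0101000100"  (len 10)
step 24: "101000100"  (len 9)
step 25: "010001001"  (len 9)
step 26: "10001001"  (len 8)
step 27: "00010011"  (len 8)
step 28: "0010011"  (len 7)
step 29: "010011"  (len 6)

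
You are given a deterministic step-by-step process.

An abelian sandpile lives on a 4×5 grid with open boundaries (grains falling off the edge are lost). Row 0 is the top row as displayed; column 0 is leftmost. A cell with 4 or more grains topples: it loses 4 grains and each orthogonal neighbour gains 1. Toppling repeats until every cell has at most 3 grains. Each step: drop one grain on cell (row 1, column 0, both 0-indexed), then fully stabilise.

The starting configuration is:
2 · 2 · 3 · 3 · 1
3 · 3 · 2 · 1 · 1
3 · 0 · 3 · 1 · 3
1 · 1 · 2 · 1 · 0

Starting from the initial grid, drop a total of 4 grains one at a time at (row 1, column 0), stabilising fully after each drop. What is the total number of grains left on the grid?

[0] 2 · 2 · 3 · 3 · 1
3 · 3 · 2 · 1 · 1
3 · 0 · 3 · 1 · 3
1 · 1 · 2 · 1 · 0
[1] 3 · 3 · 3 · 3 · 1
2 · 0 · 3 · 1 · 1
0 · 2 · 3 · 1 · 3
2 · 1 · 2 · 1 · 0
[2] 3 · 3 · 3 · 3 · 1
3 · 0 · 3 · 1 · 1
0 · 2 · 3 · 1 · 3
2 · 1 · 2 · 1 · 0
[3] 1 · 1 · 2 · 0 · 2
1 · 3 · 1 · 3 · 1
1 · 3 · 0 · 2 · 3
2 · 1 · 3 · 1 · 0
[4] 1 · 1 · 2 · 0 · 2
2 · 3 · 1 · 3 · 1
1 · 3 · 0 · 2 · 3
2 · 1 · 3 · 1 · 0

32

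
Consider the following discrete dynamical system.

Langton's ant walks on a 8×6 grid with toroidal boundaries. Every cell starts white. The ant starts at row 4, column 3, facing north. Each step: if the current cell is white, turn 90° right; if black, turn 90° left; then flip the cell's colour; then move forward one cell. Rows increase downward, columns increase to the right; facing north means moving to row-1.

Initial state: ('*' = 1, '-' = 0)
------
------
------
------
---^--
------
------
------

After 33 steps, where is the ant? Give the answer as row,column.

[0] ------
------
------
------
---^--
------
------
------
[1] ------
------
------
------
---*>-
------
------
------
[2] ------
------
------
------
---**-
----v-
------
------
[3] ------
------
------
------
---**-
---<*-
------
------
[4] ------
------
------
------
---^*-
---**-
------
------
[5] ------
------
------
------
--<-*-
---**-
------
------
[6] ------
------
------
--^---
--*-*-
---**-
------
------
[7] ------
------
------
--*>--
--*-*-
---**-
------
------
[8] ------
------
------
--**--
--*v*-
---**-
------
------
[9] ------
------
------
--**--
--<**-
---**-
------
------
[10] ------
------
------
--**--
---**-
--v**-
------
------
[11] ------
------
------
--**--
---**-
-<***-
------
------
[12] ------
------
------
--**--
-^-**-
-****-
------
------
[13] ------
------
------
--**--
-*>**-
-****-
------
------
[14] ------
------
------
--**--
-****-
-*v**-
------
------
[15] ------
------
------
--**--
-****-
-*->*-
------
------
[16] ------
------
------
--**--
-**^*-
-*--*-
------
------
[17] ------
------
------
--**--
-*<-*-
-*--*-
------
------
[18] ------
------
------
--**--
-*--*-
-*v-*-
------
------
[19] ------
------
------
--**--
-*--*-
-<*-*-
------
------
[20] ------
------
------
--**--
-*--*-
--*-*-
-v----
------
[21] ------
------
------
--**--
-*--*-
--*-*-
<*----
------
[22] ------
------
------
--**--
-*--*-
^-*-*-
**----
------
[23] ------
------
------
--**--
-*--*-
*>*-*-
**----
------
[24] ------
------
------
--**--
-*--*-
***-*-
*v----
------
[25] ------
------
------
--**--
-*--*-
***-*-
*->---
------
[26] ------
------
------
--**--
-*--*-
***-*-
*-*---
--v---
[27] ------
------
------
--**--
-*--*-
***-*-
*-*---
-<*---
[28] ------
------
------
--**--
-*--*-
***-*-
*^*---
-**---
[29] ------
------
------
--**--
-*--*-
***-*-
**>---
-**---
[30] ------
------
------
--**--
-*--*-
**^-*-
**----
-**---
[31] ------
------
------
--**--
-*--*-
*<--*-
**----
-**---
[32] ------
------
------
--**--
-*--*-
*---*-
*v----
-**---
[33] ------
------
------
--**--
-*--*-
*---*-
*->---
-**---

6,2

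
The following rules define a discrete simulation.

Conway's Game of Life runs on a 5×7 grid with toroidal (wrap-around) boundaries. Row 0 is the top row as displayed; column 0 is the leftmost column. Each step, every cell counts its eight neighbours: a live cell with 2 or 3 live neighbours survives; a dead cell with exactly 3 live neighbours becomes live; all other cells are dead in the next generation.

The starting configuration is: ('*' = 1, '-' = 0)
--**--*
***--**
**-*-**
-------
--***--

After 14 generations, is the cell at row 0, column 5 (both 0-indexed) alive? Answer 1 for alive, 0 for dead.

t=0: --**--*
***--**
**-*-**
-------
--***--
t=1: ------*
-------
----**-
**---**
--*-*--
t=2: -------
-----*-
*---**-
**-*--*
-*-----
t=3: -------
----***
**--**-
-**-***
-**----
t=4: -----*-
*---*-*
-**----
----*-*
****-*-
t=5: --**-*-
**---**
-*-*--*
----***
****-*-
t=6: ---*-*-
-*-*-*-
-**----
-------
**-----
t=7: **----*
-*-*---
-**----
*-*----
-------
t=8: ***----
-------
*--*---
--*----
------*
t=9: **-----
*-*----
-------
-------
*-*----
t=10: *-*---*
*------
-------
-------
*------
t=11: *-----*
**----*
-------
-------
**----*
t=12: -----*-
-*----*
*------
*------
-*----*
t=13: -----**
*-----*
**----*
**----*
*-----*
t=14: -----*-
-*-----
-----*-
-----*-
-*-----

1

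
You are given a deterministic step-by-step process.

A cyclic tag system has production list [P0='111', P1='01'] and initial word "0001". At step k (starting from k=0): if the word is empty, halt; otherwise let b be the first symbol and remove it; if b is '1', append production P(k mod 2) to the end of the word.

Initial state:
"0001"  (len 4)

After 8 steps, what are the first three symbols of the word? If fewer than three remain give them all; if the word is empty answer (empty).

01

step 0: "0001"  (len 4)
step 1: "001"  (len 3)
step 2: "01"  (len 2)
step 3: "1"  (len 1)
step 4: "01"  (len 2)
step 5: "1"  (len 1)
step 6: "01"  (len 2)
step 7: "1"  (len 1)
step 8: "01"  (len 2)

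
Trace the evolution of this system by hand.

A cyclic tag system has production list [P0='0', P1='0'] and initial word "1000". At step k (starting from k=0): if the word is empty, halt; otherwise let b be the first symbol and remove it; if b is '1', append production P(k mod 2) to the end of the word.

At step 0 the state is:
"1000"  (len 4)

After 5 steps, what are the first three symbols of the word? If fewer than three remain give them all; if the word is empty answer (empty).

[0] "1000"  (len 4)
[1] "0000"  (len 4)
[2] "000"  (len 3)
[3] "00"  (len 2)
[4] "0"  (len 1)
[5] (halted — word empty)

(empty)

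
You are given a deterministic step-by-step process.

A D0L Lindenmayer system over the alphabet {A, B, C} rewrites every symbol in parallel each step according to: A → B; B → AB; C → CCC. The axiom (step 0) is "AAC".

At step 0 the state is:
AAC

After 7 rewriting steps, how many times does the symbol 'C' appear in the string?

2187

k=0  AAC
k=1  BBCCC
k=2  ABABCCCCCCCCC
k=3  BABBABCCCCCCCCCCCCCCCCCCCCCCCCCCC
k=4  ABBABABBABCCCCCCCCCCCCCCCCCCCCCCCCCCCCCCCCCCCCCCCCCCCCCCCCCCCCCCCCCCCCCCCCCCCCCCCCCCCCCCCCC
k=5  BABABBABBABABBABCCCCCCCCCCCCCCCCCCCCCCCCCCCCCCCCCCCCCCCCCC…CCCCCCCCCCCCCCCCCCCCCCCCCCCCCCCCCCCCCCCCCCCCCCCCCCCCCCCCCC  (len 259)
k=6  ABBABBABABBABABBABBABABBABCCCCCCCCCCCCCCCCCCCCCCCCCCCCCCCC…CCCCCCCCCCCCCCCCCCCCCCCCCCCCCCCCCCCCCCCCCCCCCCCCCCCCCCCCCC  (len 755)
k=7  BABABBABABBABBABABBABBABABBABABBABBABABBABCCCCCCCCCCCCCCCC…CCCCCCCCCCCCCCCCCCCCCCCCCCCCCCCCCCCCCCCCCCCCCCCCCCCCCCCCCC  (len 2229)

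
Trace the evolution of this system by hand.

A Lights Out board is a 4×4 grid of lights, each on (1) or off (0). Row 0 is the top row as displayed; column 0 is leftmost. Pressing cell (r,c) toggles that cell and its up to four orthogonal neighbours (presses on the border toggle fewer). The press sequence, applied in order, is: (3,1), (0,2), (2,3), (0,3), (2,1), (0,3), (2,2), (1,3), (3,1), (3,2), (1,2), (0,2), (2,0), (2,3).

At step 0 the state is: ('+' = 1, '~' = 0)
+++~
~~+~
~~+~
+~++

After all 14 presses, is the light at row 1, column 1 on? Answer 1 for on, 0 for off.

k=0  +++~
~~+~
~~+~
+~++
k=1  +++~
~~+~
~++~
~+~+
k=2  +~~+
~~~~
~++~
~+~+
k=3  +~~+
~~~+
~+~+
~+~~
k=4  +~+~
~~~~
~+~+
~+~~
k=5  +~+~
~+~~
+~++
~~~~
k=6  +~~+
~+~+
+~++
~~~~
k=7  +~~+
~+++
++~~
~~+~
k=8  +~~~
~+~~
++~+
~~+~
k=9  +~~~
~+~~
+~~+
++~~
k=10  +~~~
~+~~
+~++
+~++
k=11  +~+~
~~++
+~~+
+~++
k=12  ++~+
~~~+
+~~+
+~++
k=13  ++~+
+~~+
~+~+
~~++
k=14  ++~+
+~~~
~++~
~~+~

0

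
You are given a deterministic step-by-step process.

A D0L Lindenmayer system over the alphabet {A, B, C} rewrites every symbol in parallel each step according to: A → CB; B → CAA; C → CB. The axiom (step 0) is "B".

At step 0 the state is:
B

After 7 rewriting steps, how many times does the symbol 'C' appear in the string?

177

[0] B
[1] CAA
[2] CBCBCB
[3] CBCAACBCAACBCAA
[4] CBCAACBCBCBCBCAACBCBCBCBCAACBCBCB
[5] CBCAACBCBCBCBCAACBCAACBCAACBCAACBCBCBCBCAACBCAACBCAACBCAACBCBCBCBCAACBCAACBCAA
[6] CBCAACBCBCBCBCAACBCAACBCAACBCAACBCBCBCBCAACBCBCBCBCAACBCBC…BCAACBCBCBCBCAACBCAACBCAACBCAACBCBCBCBCAACBCBCBCBCAACBCBCB  (len 177)
[7] CBCAACBCBCBCBCAACBCAACBCAACBCAACBCBCBCBCAACBCBCBCBCAACBCBC…ACBCAACBCAACBCBCBCBCAACBCAACBCAACBCAACBCBCBCBCAACBCAACBCAA  (len 411)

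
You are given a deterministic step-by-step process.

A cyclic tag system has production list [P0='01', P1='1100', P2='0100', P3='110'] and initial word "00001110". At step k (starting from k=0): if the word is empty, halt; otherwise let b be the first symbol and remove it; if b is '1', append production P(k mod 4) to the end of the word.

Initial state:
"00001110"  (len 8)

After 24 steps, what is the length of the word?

18

k=0  "00001110"  (len 8)
k=1  "0001110"  (len 7)
k=2  "001110"  (len 6)
k=3  "01110"  (len 5)
k=4  "1110"  (len 4)
k=5  "11001"  (len 5)
k=6  "10011100"  (len 8)
k=7  "00111000100"  (len 11)
k=8  "0111000100"  (len 10)
k=9  "111000100"  (len 9)
k=10  "110001001100"  (len 12)
k=11  "100010011000100"  (len 15)
k=12  "00010011000100110"  (len 17)
k=13  "0010011000100110"  (len 16)
k=14  "010011000100110"  (len 15)
k=15  "10011000100110"  (len 14)
k=16  "0011000100110110"  (len 16)
k=17  "011000100110110"  (len 15)
k=18  "11000100110110"  (len 14)
k=19  "10001001101100100"  (len 17)
k=20  "0001001101100100110"  (len 19)
k=21  "001001101100100110"  (len 18)
k=22  "01001101100100110"  (len 17)
k=23  "1001101100100110"  (len 16)
k=24  "001101100100110110"  (len 18)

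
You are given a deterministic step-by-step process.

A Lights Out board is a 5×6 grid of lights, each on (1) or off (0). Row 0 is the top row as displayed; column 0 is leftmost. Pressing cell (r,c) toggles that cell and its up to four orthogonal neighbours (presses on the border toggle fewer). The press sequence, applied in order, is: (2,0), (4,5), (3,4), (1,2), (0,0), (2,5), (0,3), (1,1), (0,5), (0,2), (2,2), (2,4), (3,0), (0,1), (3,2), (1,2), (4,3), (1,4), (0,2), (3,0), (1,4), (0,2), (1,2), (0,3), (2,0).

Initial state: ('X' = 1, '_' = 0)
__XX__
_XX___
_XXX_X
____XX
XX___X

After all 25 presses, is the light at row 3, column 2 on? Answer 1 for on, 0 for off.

0

gen 0: __XX__
_XX___
_XXX_X
____XX
XX___X
gen 1: __XX__
XXX___
X_XX_X
X___XX
XX___X
gen 2: __XX__
XXX___
X_XX_X
X___X_
XX__X_
gen 3: __XX__
XXX___
X_XXXX
X__X_X
XX____
gen 4: ___X__
X__X__
X__XXX
X__X_X
XX____
gen 5: XX_X__
___X__
X__XXX
X__X_X
XX____
gen 6: XX_X__
___X_X
X__X__
X__X__
XX____
gen 7: XXX_X_
_____X
X__X__
X__X__
XX____
gen 8: X_X_X_
XXX__X
XX_X__
X__X__
XX____
gen 9: X_X__X
XXX___
XX_X__
X__X__
XX____
gen 10: XX_X_X
XX____
XX_X__
X__X__
XX____
gen 11: XX_X_X
XXX___
X_X___
X_XX__
XX____
gen 12: XX_X_X
XXX_X_
X_XXXX
X_XXX_
XX____
gen 13: XX_X_X
XXX_X_
__XXXX
_XXXX_
_X____
gen 14: __XX_X
X_X_X_
__XXXX
_XXXX_
_X____
gen 15: __XX_X
X_X_X_
___XXX
____X_
_XX___
gen 16: ___X_X
XX_XX_
__XXXX
____X_
_XX___
gen 17: ___X_X
XX_XX_
__XXXX
___XX_
_X_XX_
gen 18: ___XXX
XX___X
__XX_X
___XX_
_X_XX_
gen 19: _XX_XX
XXX__X
__XX_X
___XX_
_X_XX_
gen 20: _XX_XX
XXX__X
X_XX_X
XX_XX_
XX_XX_
gen 21: _XX__X
XXXXX_
X_XXXX
XX_XX_
XX_XX_
gen 22: ___X_X
XX_XX_
X_XXXX
XX_XX_
XX_XX_
gen 23: __XX_X
X_X_X_
X__XXX
XX_XX_
XX_XX_
gen 24: ____XX
X_XXX_
X__XXX
XX_XX_
XX_XX_
gen 25: ____XX
__XXX_
_X_XXX
_X_XX_
XX_XX_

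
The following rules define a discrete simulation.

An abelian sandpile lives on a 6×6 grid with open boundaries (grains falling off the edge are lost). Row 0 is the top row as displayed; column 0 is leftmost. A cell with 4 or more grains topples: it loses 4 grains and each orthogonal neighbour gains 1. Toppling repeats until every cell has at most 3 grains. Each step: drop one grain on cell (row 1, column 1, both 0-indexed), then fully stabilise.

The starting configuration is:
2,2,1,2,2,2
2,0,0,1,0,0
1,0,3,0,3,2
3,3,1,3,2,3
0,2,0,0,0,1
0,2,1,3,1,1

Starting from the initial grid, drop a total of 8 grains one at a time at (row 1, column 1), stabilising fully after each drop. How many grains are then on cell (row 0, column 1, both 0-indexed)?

1

[0] 2,2,1,2,2,2
2,0,0,1,0,0
1,0,3,0,3,2
3,3,1,3,2,3
0,2,0,0,0,1
0,2,1,3,1,1
[1] 2,2,1,2,2,2
2,1,0,1,0,0
1,0,3,0,3,2
3,3,1,3,2,3
0,2,0,0,0,1
0,2,1,3,1,1
[2] 2,2,1,2,2,2
2,2,0,1,0,0
1,0,3,0,3,2
3,3,1,3,2,3
0,2,0,0,0,1
0,2,1,3,1,1
[3] 2,2,1,2,2,2
2,3,0,1,0,0
1,0,3,0,3,2
3,3,1,3,2,3
0,2,0,0,0,1
0,2,1,3,1,1
[4] 2,3,1,2,2,2
3,0,1,1,0,0
1,1,3,0,3,2
3,3,1,3,2,3
0,2,0,0,0,1
0,2,1,3,1,1
[5] 2,3,1,2,2,2
3,1,1,1,0,0
1,1,3,0,3,2
3,3,1,3,2,3
0,2,0,0,0,1
0,2,1,3,1,1
[6] 2,3,1,2,2,2
3,2,1,1,0,0
1,1,3,0,3,2
3,3,1,3,2,3
0,2,0,0,0,1
0,2,1,3,1,1
[7] 2,3,1,2,2,2
3,3,1,1,0,0
1,1,3,0,3,2
3,3,1,3,2,3
0,2,0,0,0,1
0,2,1,3,1,1
[8] 0,1,2,2,2,2
1,2,2,1,0,0
2,2,3,0,3,2
3,3,1,3,2,3
0,2,0,0,0,1
0,2,1,3,1,1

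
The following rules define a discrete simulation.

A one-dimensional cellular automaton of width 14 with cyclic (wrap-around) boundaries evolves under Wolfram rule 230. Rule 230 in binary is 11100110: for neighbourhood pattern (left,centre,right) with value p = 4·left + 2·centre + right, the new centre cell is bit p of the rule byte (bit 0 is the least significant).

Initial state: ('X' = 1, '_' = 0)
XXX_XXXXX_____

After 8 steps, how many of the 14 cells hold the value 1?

11

0) XXX_XXXXX_____
1) _XXX_XXXX____X
2) X_XXX_XXX___XX
3) XX_XXX_XX__X_X
4) XXX_XXX_X_XXX_
5) _XXX_XXXXX_XXX
6) X_XXX_XXXXX_XX
7) XX_XXX_XXXXX_X
8) XXX_XXX_XXXXX_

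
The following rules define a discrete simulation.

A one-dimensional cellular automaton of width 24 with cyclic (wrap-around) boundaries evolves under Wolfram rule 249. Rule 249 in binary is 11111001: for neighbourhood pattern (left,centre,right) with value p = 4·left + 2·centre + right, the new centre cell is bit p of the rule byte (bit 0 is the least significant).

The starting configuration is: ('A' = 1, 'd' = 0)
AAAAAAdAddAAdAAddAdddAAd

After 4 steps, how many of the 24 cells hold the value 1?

[0] AAAAAAdAddAAdAAddAdddAAd
[1] AAAAAAAdAdAAAAAAddAAdAAA
[2] AAAAAAAAdAAAAAAAAdAAAAAA
[3] AAAAAAAAAAAAAAAAAAAAAAAA
[4] AAAAAAAAAAAAAAAAAAAAAAAA

24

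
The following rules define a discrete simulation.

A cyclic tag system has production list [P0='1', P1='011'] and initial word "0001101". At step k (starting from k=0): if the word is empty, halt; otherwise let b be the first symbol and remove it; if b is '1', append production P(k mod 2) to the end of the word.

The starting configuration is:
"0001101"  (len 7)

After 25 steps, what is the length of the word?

13

0) "0001101"  (len 7)
1) "001101"  (len 6)
2) "01101"  (len 5)
3) "1101"  (len 4)
4) "101011"  (len 6)
5) "010111"  (len 6)
6) "10111"  (len 5)
7) "01111"  (len 5)
8) "1111"  (len 4)
9) "1111"  (len 4)
10) "111011"  (len 6)
11) "110111"  (len 6)
12) "10111011"  (len 8)
13) "01110111"  (len 8)
14) "1110111"  (len 7)
15) "1101111"  (len 7)
16) "101111011"  (len 9)
17) "011110111"  (len 9)
18) "11110111"  (len 8)
19) "11101111"  (len 8)
20) "1101111011"  (len 10)
21) "1011110111"  (len 10)
22) "011110111011"  (len 12)
23) "11110111011"  (len 11)
24) "1110111011011"  (len 13)
25) "1101110110111"  (len 13)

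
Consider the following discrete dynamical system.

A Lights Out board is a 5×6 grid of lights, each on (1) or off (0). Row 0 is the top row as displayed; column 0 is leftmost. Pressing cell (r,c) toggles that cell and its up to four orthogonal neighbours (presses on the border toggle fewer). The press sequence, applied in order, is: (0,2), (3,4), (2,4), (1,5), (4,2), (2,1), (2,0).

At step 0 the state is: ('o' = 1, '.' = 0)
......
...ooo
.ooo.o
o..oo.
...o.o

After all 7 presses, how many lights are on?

19

0) ......
...ooo
.ooo.o
o..oo.
...o.o
1) .ooo..
..oooo
.ooo.o
o..oo.
...o.o
2) .ooo..
..oooo
.ooooo
o....o
...ooo
3) .ooo..
..oo.o
.oo...
o...oo
...ooo
4) .ooo.o
..ooo.
.oo..o
o...oo
...ooo
5) .ooo.o
..ooo.
.oo..o
o.o.oo
.oo.oo
6) .ooo.o
.oooo.
o....o
ooo.oo
.oo.oo
7) .ooo.o
ooooo.
.o...o
.oo.oo
.oo.oo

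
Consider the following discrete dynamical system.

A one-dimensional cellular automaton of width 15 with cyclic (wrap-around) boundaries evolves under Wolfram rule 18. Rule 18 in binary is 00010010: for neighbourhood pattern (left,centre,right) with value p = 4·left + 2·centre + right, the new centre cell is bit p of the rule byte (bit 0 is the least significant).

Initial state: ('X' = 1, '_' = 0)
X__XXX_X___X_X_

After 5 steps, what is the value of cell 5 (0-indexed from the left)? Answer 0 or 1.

k=0  X__XXX_X___X_X_
k=1  _XX_____X_X____
k=2  X__X___X___X___
k=3  _XX_X_X_X_X_X_X
k=4  _______________
k=5  _______________

0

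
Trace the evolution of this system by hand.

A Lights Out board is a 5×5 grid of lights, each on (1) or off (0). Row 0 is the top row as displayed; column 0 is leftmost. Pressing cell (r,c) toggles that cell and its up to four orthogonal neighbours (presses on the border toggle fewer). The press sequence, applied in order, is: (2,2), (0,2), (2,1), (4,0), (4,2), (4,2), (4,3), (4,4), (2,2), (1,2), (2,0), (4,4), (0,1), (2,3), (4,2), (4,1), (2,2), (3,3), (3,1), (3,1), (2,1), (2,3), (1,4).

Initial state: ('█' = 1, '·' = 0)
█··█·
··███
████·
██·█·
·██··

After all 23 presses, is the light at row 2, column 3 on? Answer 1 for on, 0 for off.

1

gen 0: █··█·
··███
████·
██·█·
·██··
gen 1: █··█·
···██
█····
████·
·██··
gen 2: ███··
··███
█····
████·
·██··
gen 3: ███··
·████
·██··
█·██·
·██··
gen 4: ███··
·████
·██··
··██·
█·█··
gen 5: ███··
·████
·██··
···█·
██·█·
gen 6: ███··
·████
·██··
··██·
█·█··
gen 7: ███··
·████
·██··
··█··
█··██
gen 8: ███··
·████
·██··
··█·█
█····
gen 9: ███··
·█·██
···█·
····█
█····
gen 10: ██···
··█·█
··██·
····█
█····
gen 11: ██···
█·█·█
████·
█···█
█····
gen 12: ██···
█·█·█
████·
█····
█··██
gen 13: ··█··
███·█
████·
█····
█··██
gen 14: ··█··
█████
██··█
█··█·
█··██
gen 15: ··█··
█████
██··█
█·██·
███·█
gen 16: ··█··
█████
██··█
████·
····█
gen 17: ··█··
██·██
█·███
██·█·
····█
gen 18: ··█··
██·██
█·█·█
███·█
···██
gen 19: ··█··
██·██
███·█
····█
·█·██
gen 20: ··█··
██·██
█·█·█
███·█
···██
gen 21: ··█··
█··██
·█··█
█·█·█
···██
gen 22: ··█··
█···█
·███·
█·███
···██
gen 23: ··█·█
█··█·
·████
█·███
···██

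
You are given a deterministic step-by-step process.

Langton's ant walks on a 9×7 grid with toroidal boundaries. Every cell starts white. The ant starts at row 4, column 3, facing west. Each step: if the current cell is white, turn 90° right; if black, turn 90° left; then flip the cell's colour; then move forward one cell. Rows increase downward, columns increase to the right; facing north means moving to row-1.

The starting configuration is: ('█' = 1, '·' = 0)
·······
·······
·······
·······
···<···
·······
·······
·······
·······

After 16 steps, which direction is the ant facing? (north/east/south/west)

0) ·······
·······
·······
·······
···<···
·······
·······
·······
·······
1) ·······
·······
·······
···^···
···█···
·······
·······
·······
·······
2) ·······
·······
·······
···█>··
···█···
·······
·······
·······
·······
3) ·······
·······
·······
···██··
···█v··
·······
·······
·······
·······
4) ·······
·······
·······
···██··
···<█··
·······
·······
·······
·······
5) ·······
·······
·······
···██··
····█··
···v···
·······
·······
·······
6) ·······
·······
·······
···██··
····█··
··<█···
·······
·······
·······
7) ·······
·······
·······
···██··
··^·█··
··██···
·······
·······
·······
8) ·······
·······
·······
···██··
··█>█··
··██···
·······
·······
·······
9) ·······
·······
·······
···██··
··███··
··█v···
·······
·······
·······
10) ·······
·······
·······
···██··
··███··
··█·>··
·······
·······
·······
11) ·······
·······
·······
···██··
··███··
··█·█··
····v··
·······
·······
12) ·······
·······
·······
···██··
··███··
··█·█··
···<█··
·······
·······
13) ·······
·······
·······
···██··
··███··
··█^█··
···██··
·······
·······
14) ·······
·······
·······
···██··
··███··
··██>··
···██··
·······
·······
15) ·······
·······
·······
···██··
··██^··
··██···
···██··
·······
·······
16) ·······
·······
·······
···██··
··█<···
··██···
···██··
·······
·······

west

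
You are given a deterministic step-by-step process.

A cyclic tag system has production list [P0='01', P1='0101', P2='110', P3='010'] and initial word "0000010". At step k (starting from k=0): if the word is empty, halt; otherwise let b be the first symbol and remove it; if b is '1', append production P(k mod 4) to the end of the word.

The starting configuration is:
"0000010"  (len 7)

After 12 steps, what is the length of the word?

k=0  "0000010"  (len 7)
k=1  "000010"  (len 6)
k=2  "00010"  (len 5)
k=3  "0010"  (len 4)
k=4  "010"  (len 3)
k=5  "10"  (len 2)
k=6  "00101"  (len 5)
k=7  "0101"  (len 4)
k=8  "101"  (len 3)
k=9  "0101"  (len 4)
k=10  "101"  (len 3)
k=11  "01110"  (len 5)
k=12  "1110"  (len 4)

4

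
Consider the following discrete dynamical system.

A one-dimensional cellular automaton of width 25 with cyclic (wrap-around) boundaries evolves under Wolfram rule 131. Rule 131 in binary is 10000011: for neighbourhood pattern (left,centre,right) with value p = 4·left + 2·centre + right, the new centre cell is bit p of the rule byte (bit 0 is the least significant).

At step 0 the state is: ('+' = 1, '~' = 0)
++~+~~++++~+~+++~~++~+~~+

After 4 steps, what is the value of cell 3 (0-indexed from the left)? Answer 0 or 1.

0) ++~+~~++++~+~+++~~++~+~~+
1) +~~~~+~++~~~~~+~~+~~~~~+~
2) ~~+++~~~~~++++~~+~~++++~~
3) ++~+~~++++~++~~+~~+~++~~+
4) +~~~~+~++~~~~~+~~+~~~~~+~

0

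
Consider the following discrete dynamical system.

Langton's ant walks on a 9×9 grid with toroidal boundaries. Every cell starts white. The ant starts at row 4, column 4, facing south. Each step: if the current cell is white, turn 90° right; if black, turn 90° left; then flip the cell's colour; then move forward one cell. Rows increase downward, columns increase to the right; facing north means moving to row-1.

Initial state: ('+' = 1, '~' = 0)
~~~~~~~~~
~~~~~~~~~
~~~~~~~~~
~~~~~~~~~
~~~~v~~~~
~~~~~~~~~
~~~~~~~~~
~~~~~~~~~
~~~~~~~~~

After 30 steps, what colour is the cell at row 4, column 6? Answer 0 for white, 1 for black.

1

step 0: ~~~~~~~~~
~~~~~~~~~
~~~~~~~~~
~~~~~~~~~
~~~~v~~~~
~~~~~~~~~
~~~~~~~~~
~~~~~~~~~
~~~~~~~~~
step 1: ~~~~~~~~~
~~~~~~~~~
~~~~~~~~~
~~~~~~~~~
~~~<+~~~~
~~~~~~~~~
~~~~~~~~~
~~~~~~~~~
~~~~~~~~~
step 2: ~~~~~~~~~
~~~~~~~~~
~~~~~~~~~
~~~^~~~~~
~~~++~~~~
~~~~~~~~~
~~~~~~~~~
~~~~~~~~~
~~~~~~~~~
step 3: ~~~~~~~~~
~~~~~~~~~
~~~~~~~~~
~~~+>~~~~
~~~++~~~~
~~~~~~~~~
~~~~~~~~~
~~~~~~~~~
~~~~~~~~~
step 4: ~~~~~~~~~
~~~~~~~~~
~~~~~~~~~
~~~++~~~~
~~~+v~~~~
~~~~~~~~~
~~~~~~~~~
~~~~~~~~~
~~~~~~~~~
step 5: ~~~~~~~~~
~~~~~~~~~
~~~~~~~~~
~~~++~~~~
~~~+~>~~~
~~~~~~~~~
~~~~~~~~~
~~~~~~~~~
~~~~~~~~~
step 6: ~~~~~~~~~
~~~~~~~~~
~~~~~~~~~
~~~++~~~~
~~~+~+~~~
~~~~~v~~~
~~~~~~~~~
~~~~~~~~~
~~~~~~~~~
step 7: ~~~~~~~~~
~~~~~~~~~
~~~~~~~~~
~~~++~~~~
~~~+~+~~~
~~~~<+~~~
~~~~~~~~~
~~~~~~~~~
~~~~~~~~~
step 8: ~~~~~~~~~
~~~~~~~~~
~~~~~~~~~
~~~++~~~~
~~~+^+~~~
~~~~++~~~
~~~~~~~~~
~~~~~~~~~
~~~~~~~~~
step 9: ~~~~~~~~~
~~~~~~~~~
~~~~~~~~~
~~~++~~~~
~~~++>~~~
~~~~++~~~
~~~~~~~~~
~~~~~~~~~
~~~~~~~~~
step 10: ~~~~~~~~~
~~~~~~~~~
~~~~~~~~~
~~~++^~~~
~~~++~~~~
~~~~++~~~
~~~~~~~~~
~~~~~~~~~
~~~~~~~~~
step 11: ~~~~~~~~~
~~~~~~~~~
~~~~~~~~~
~~~+++>~~
~~~++~~~~
~~~~++~~~
~~~~~~~~~
~~~~~~~~~
~~~~~~~~~
step 12: ~~~~~~~~~
~~~~~~~~~
~~~~~~~~~
~~~++++~~
~~~++~v~~
~~~~++~~~
~~~~~~~~~
~~~~~~~~~
~~~~~~~~~
step 13: ~~~~~~~~~
~~~~~~~~~
~~~~~~~~~
~~~++++~~
~~~++<+~~
~~~~++~~~
~~~~~~~~~
~~~~~~~~~
~~~~~~~~~
step 14: ~~~~~~~~~
~~~~~~~~~
~~~~~~~~~
~~~++^+~~
~~~++++~~
~~~~++~~~
~~~~~~~~~
~~~~~~~~~
~~~~~~~~~
step 15: ~~~~~~~~~
~~~~~~~~~
~~~~~~~~~
~~~+<~+~~
~~~++++~~
~~~~++~~~
~~~~~~~~~
~~~~~~~~~
~~~~~~~~~
step 16: ~~~~~~~~~
~~~~~~~~~
~~~~~~~~~
~~~+~~+~~
~~~+v++~~
~~~~++~~~
~~~~~~~~~
~~~~~~~~~
~~~~~~~~~
step 17: ~~~~~~~~~
~~~~~~~~~
~~~~~~~~~
~~~+~~+~~
~~~+~>+~~
~~~~++~~~
~~~~~~~~~
~~~~~~~~~
~~~~~~~~~
step 18: ~~~~~~~~~
~~~~~~~~~
~~~~~~~~~
~~~+~^+~~
~~~+~~+~~
~~~~++~~~
~~~~~~~~~
~~~~~~~~~
~~~~~~~~~
step 19: ~~~~~~~~~
~~~~~~~~~
~~~~~~~~~
~~~+~+>~~
~~~+~~+~~
~~~~++~~~
~~~~~~~~~
~~~~~~~~~
~~~~~~~~~
step 20: ~~~~~~~~~
~~~~~~~~~
~~~~~~^~~
~~~+~+~~~
~~~+~~+~~
~~~~++~~~
~~~~~~~~~
~~~~~~~~~
~~~~~~~~~
step 21: ~~~~~~~~~
~~~~~~~~~
~~~~~~+>~
~~~+~+~~~
~~~+~~+~~
~~~~++~~~
~~~~~~~~~
~~~~~~~~~
~~~~~~~~~
step 22: ~~~~~~~~~
~~~~~~~~~
~~~~~~++~
~~~+~+~v~
~~~+~~+~~
~~~~++~~~
~~~~~~~~~
~~~~~~~~~
~~~~~~~~~
step 23: ~~~~~~~~~
~~~~~~~~~
~~~~~~++~
~~~+~+<+~
~~~+~~+~~
~~~~++~~~
~~~~~~~~~
~~~~~~~~~
~~~~~~~~~
step 24: ~~~~~~~~~
~~~~~~~~~
~~~~~~^+~
~~~+~+++~
~~~+~~+~~
~~~~++~~~
~~~~~~~~~
~~~~~~~~~
~~~~~~~~~
step 25: ~~~~~~~~~
~~~~~~~~~
~~~~~<~+~
~~~+~+++~
~~~+~~+~~
~~~~++~~~
~~~~~~~~~
~~~~~~~~~
~~~~~~~~~
step 26: ~~~~~~~~~
~~~~~^~~~
~~~~~+~+~
~~~+~+++~
~~~+~~+~~
~~~~++~~~
~~~~~~~~~
~~~~~~~~~
~~~~~~~~~
step 27: ~~~~~~~~~
~~~~~+>~~
~~~~~+~+~
~~~+~+++~
~~~+~~+~~
~~~~++~~~
~~~~~~~~~
~~~~~~~~~
~~~~~~~~~
step 28: ~~~~~~~~~
~~~~~++~~
~~~~~+v+~
~~~+~+++~
~~~+~~+~~
~~~~++~~~
~~~~~~~~~
~~~~~~~~~
~~~~~~~~~
step 29: ~~~~~~~~~
~~~~~++~~
~~~~~<++~
~~~+~+++~
~~~+~~+~~
~~~~++~~~
~~~~~~~~~
~~~~~~~~~
~~~~~~~~~
step 30: ~~~~~~~~~
~~~~~++~~
~~~~~~++~
~~~+~v++~
~~~+~~+~~
~~~~++~~~
~~~~~~~~~
~~~~~~~~~
~~~~~~~~~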